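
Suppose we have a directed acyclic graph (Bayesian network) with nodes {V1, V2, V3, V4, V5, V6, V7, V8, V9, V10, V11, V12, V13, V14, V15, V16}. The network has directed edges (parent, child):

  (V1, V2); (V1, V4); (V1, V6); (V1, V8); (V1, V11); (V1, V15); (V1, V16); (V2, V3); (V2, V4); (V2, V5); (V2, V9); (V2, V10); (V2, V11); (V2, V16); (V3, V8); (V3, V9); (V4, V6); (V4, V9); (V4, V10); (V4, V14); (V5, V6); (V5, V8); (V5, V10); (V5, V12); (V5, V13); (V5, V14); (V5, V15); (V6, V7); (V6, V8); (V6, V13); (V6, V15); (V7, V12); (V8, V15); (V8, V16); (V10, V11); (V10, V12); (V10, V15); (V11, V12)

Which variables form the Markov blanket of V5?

{V1, V2, V3, V4, V6, V7, V8, V10, V11, V12, V13, V14, V15}

A node's Markov blanket = Pa ∪ Ch ∪ (parents of Ch other than the node itself).
V5 has parent V2.
Ch(V5) = {V6, V8, V10, V12, V13, V14, V15}.
Other parents of V5's children:
  parents(V6) \ {V5} = {V1, V4}.
  V8 also has parents V1, V3, V6.
  V10's other parents are V2, V4.
  V12 also has parents V7, V10, V11.
  V13's other parent is V6.
  V14's other parent is V4.
  V15's other parents are V1, V6, V8, V10.
Union: {V2} ∪ {V6, V8, V10, V12, V13, V14, V15} ∪ {V1, V2, V3, V4, V6, V7, V8, V10, V11} = {V1, V2, V3, V4, V6, V7, V8, V10, V11, V12, V13, V14, V15}.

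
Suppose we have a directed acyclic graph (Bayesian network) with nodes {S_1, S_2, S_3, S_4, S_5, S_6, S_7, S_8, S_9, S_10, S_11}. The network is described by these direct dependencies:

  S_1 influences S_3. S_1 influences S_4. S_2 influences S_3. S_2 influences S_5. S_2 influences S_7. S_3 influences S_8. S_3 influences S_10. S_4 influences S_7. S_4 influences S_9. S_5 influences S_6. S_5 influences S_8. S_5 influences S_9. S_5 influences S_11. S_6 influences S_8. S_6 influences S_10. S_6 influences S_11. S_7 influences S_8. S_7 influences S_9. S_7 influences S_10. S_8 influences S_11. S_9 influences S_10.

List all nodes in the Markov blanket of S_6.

{S_3, S_5, S_7, S_8, S_9, S_10, S_11}

Parents of S_6: S_5.
S_6 has children S_8, S_10, S_11.
Co-parents of S_6 (other parents of its children):
  S_8's other parents are S_3, S_5, S_7.
  S_10 also has parents S_3, S_7, S_9.
  S_11's other parents are S_5, S_8.
Taking the union gives {S_3, S_5, S_7, S_8, S_9, S_10, S_11}.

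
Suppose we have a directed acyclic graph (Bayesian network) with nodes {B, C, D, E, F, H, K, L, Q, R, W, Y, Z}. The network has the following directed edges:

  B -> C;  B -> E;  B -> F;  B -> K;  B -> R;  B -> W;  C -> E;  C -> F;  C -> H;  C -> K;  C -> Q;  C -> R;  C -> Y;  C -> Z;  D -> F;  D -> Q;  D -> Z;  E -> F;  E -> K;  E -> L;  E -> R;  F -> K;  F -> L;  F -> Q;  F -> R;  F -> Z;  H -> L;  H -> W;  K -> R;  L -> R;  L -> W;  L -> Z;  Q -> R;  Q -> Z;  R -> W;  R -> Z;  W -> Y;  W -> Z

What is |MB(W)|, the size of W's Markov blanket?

Ch(W) = {Y, Z}.
Pa(W) = {B, H, L, R}.
Other parents of W's children:
  Y's other parent is C.
  Z also has parents C, D, F, L, Q, R.
MB(W) = {B, C, D, F, H, L, Q, R, Y, Z}, which has 10 nodes.

10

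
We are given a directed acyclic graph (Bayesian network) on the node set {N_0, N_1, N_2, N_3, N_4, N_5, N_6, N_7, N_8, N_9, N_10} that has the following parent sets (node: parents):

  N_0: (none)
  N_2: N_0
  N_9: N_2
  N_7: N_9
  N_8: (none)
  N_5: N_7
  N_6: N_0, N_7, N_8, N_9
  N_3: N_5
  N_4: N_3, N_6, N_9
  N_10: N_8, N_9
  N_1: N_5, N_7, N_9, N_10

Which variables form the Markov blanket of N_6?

By definition, MB(N_6) is built from N_6's parents, N_6's children, and the co-parents of N_6.
Ch(N_6) = {N_4}.
N_6 has parents N_0, N_7, N_8, N_9.
Parents of each child, excluding N_6:
  parents(N_4) \ {N_6} = {N_3, N_9}.
So the Markov blanket of N_6 is {N_0, N_3, N_4, N_7, N_8, N_9}.

{N_0, N_3, N_4, N_7, N_8, N_9}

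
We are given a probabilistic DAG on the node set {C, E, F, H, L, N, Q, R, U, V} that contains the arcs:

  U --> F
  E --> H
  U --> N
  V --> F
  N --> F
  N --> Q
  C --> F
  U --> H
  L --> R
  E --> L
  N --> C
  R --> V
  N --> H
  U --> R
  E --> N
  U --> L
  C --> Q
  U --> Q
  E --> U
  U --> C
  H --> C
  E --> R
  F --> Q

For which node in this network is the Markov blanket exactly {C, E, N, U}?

H

The target node must have every member of {C, E, N, U} as a parent, child, or co-parent, and no others.
Parents of H: E, N, U; children: C; co-parents: N, U.
These exactly cover the given set, so the node is H.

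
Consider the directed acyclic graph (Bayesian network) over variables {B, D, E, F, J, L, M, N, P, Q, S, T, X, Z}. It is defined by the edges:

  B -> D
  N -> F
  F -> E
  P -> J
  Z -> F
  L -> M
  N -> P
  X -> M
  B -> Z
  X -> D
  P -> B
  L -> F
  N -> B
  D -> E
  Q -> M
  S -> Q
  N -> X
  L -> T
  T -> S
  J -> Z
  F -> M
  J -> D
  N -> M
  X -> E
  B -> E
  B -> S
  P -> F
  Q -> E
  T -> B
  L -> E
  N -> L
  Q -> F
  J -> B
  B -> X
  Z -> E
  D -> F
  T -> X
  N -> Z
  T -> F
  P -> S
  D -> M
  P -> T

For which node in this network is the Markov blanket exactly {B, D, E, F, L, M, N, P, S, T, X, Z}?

Q

The target node must have every member of {B, D, E, F, L, M, N, P, S, T, X, Z} as a parent, child, or co-parent, and no others.
Parents of Q: S; children: E, F, M; co-parents: B, D, F, L, N, P, T, X, Z.
These exactly cover the given set, so the node is Q.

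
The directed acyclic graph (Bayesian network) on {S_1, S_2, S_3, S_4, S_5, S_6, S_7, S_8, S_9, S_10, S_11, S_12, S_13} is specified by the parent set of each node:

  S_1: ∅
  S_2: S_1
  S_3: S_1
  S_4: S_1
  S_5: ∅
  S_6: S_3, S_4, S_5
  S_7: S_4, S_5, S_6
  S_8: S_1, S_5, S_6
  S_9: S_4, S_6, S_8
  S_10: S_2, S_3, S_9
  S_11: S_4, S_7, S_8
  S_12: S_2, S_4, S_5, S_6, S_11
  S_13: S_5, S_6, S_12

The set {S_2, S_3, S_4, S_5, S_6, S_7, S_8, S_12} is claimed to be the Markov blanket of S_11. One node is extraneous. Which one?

By definition, MB(S_11) is built from S_11's parents, S_11's children, and the co-parents of S_11.
S_11's children: S_12.
S_11's parents: S_4, S_7, S_8.
Co-parents of S_11 (other parents of its children):
  S_12: S_2, S_4, S_5, S_6
MB(S_11) = {S_2, S_4, S_5, S_6, S_7, S_8, S_12}.
S_3 is neither a parent, child, nor co-parent of S_11, so it does not belong.

S_3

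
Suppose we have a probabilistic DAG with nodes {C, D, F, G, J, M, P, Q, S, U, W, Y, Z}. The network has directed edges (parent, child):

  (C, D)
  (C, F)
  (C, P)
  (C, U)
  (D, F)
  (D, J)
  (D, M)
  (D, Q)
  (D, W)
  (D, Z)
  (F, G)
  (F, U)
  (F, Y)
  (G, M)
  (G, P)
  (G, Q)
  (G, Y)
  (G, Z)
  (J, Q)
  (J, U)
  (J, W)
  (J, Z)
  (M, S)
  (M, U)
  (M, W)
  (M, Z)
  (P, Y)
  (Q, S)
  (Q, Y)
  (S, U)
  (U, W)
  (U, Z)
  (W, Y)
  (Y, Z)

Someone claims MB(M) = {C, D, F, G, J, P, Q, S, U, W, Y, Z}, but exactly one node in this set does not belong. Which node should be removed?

The Markov blanket of a node is its parents, its children, and the other parents of its children.
M's children: S, U, W, Z.
Pa(M) = {D, G}.
Parents of each child, excluding M:
  parents(S) \ {M} = {Q}.
  U also has parents C, F, J, S.
  W also has parents D, J, U.
  Z's other parents are D, G, J, U, Y.
MB(M) = {C, D, F, G, J, Q, S, U, W, Y, Z}.
P is neither a parent, child, nor co-parent of M, so it does not belong.

P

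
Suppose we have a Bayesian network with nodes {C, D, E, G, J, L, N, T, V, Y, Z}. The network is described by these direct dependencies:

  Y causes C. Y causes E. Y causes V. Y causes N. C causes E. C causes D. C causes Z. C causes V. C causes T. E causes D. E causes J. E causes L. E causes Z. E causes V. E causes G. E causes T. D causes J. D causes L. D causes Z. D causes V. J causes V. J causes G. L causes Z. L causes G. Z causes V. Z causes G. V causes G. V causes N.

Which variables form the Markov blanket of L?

{C, D, E, G, J, V, Z}

By definition, MB(L) is built from L's parents, L's children, and the co-parents of L.
Children of L: G, Z.
L's parents: D, E.
For each child, the remaining parents (spouses of L):
  Z: C, D, E
  G: E, J, V, Z
Taking the union gives {C, D, E, G, J, V, Z}.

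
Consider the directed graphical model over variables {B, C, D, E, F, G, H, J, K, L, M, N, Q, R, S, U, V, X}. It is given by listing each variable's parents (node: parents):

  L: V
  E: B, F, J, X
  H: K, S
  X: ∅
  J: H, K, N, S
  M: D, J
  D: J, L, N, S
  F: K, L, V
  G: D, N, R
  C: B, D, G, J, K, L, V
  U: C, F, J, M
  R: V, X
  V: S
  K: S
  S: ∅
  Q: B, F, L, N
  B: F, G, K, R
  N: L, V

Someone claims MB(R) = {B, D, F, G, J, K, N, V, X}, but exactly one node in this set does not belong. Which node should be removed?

Recall MB(v) = parents ∪ children ∪ spouses, where spouses are the other parents of v's children.
Children of R: B, G.
R's parents: V, X.
Parents of each child, excluding R:
  G: D, N
  B: F, G, K
MB(R) = {B, D, F, G, K, N, V, X}.
J is neither a parent, child, nor co-parent of R, so it does not belong.

J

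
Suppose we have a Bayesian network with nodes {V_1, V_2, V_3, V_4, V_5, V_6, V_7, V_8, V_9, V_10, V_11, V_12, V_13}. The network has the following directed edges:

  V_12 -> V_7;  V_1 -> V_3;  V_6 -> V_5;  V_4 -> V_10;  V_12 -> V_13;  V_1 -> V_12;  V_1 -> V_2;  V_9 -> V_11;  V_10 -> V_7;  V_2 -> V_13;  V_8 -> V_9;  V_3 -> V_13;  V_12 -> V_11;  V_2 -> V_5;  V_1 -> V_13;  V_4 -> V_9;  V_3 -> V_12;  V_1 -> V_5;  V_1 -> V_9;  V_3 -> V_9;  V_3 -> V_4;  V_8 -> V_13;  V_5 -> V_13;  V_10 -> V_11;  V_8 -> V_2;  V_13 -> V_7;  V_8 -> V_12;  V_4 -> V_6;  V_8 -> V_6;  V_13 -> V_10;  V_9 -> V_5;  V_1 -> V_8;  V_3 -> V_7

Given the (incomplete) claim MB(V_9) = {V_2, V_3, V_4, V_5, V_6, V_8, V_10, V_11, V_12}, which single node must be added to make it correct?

V_1

Parents of V_9: V_1, V_3, V_4, V_8.
Ch(V_9) = {V_5, V_11}.
Other parents of V_9's children:
  V_5's other parents are V_1, V_2, V_6.
  V_11 also has parents V_10, V_12.
MB(V_9) = {V_1, V_2, V_3, V_4, V_5, V_6, V_8, V_10, V_11, V_12}.
Comparing with the claimed set, V_1 is missing.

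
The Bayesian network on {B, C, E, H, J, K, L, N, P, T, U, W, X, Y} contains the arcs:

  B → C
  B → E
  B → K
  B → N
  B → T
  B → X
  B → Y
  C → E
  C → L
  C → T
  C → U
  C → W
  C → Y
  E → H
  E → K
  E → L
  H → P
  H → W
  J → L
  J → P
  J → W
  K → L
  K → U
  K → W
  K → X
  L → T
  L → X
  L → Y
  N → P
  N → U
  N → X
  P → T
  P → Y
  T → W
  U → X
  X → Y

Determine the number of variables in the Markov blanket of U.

Recall MB(v) = parents ∪ children ∪ spouses, where spouses are the other parents of v's children.
Pa(U) = {C, K, N}.
Ch(U) = {X}.
Parents of each child, excluding U:
  parents(X) \ {U} = {B, K, L, N}.
MB(U) = {B, C, K, L, N, X}, which has 6 nodes.

6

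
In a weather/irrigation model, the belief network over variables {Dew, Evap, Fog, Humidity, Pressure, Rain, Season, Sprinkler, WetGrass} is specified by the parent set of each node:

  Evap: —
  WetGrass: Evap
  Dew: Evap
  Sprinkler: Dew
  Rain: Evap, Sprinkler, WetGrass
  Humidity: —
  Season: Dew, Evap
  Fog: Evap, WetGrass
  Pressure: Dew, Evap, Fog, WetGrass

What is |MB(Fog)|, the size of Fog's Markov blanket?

A node's Markov blanket = Pa ∪ Ch ∪ (parents of Ch other than the node itself).
Ch(Fog) = {Pressure}.
Parents of Fog: Evap, WetGrass.
Co-parents of Fog (other parents of its children):
  parents(Pressure) \ {Fog} = {Dew, Evap, WetGrass}.
MB(Fog) = {Dew, Evap, Pressure, WetGrass}, which has 4 nodes.

4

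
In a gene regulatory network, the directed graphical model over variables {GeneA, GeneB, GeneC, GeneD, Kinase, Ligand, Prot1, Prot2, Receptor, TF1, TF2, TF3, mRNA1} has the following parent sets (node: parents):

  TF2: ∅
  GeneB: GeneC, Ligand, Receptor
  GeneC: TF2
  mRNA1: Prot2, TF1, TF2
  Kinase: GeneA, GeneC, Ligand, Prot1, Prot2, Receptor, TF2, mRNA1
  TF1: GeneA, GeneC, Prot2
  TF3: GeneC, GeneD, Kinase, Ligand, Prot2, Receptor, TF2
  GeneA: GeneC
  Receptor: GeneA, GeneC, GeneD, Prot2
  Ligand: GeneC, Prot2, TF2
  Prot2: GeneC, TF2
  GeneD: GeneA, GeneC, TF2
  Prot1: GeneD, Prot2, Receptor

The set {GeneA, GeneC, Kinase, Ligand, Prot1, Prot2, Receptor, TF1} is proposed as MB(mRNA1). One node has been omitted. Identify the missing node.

TF2

Pa(mRNA1) = {Prot2, TF1, TF2}.
Children of mRNA1: Kinase.
Co-parents of mRNA1 (other parents of its children):
  Kinase: GeneA, GeneC, Ligand, Prot1, Prot2, Receptor, TF2
MB(mRNA1) = {GeneA, GeneC, Kinase, Ligand, Prot1, Prot2, Receptor, TF1, TF2}.
Comparing with the claimed set, TF2 is missing.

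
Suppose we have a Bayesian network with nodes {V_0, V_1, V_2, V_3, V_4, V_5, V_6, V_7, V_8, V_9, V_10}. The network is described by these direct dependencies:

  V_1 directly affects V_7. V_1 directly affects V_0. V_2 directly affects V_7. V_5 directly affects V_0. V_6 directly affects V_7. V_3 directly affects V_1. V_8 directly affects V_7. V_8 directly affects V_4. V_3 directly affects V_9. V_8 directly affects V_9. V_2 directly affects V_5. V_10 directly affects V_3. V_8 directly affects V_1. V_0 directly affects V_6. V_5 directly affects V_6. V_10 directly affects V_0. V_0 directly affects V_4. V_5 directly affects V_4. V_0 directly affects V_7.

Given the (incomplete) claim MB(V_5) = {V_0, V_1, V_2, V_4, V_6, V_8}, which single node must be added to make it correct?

The Markov blanket of a node is its parents, its children, and the other parents of its children.
V_5's parents: V_2.
Ch(V_5) = {V_0, V_4, V_6}.
Other parents of V_5's children:
  V_0: V_1, V_10
  V_6: V_0
  V_4: V_0, V_8
MB(V_5) = {V_0, V_1, V_2, V_4, V_6, V_8, V_10}.
Comparing with the claimed set, V_10 is missing.

V_10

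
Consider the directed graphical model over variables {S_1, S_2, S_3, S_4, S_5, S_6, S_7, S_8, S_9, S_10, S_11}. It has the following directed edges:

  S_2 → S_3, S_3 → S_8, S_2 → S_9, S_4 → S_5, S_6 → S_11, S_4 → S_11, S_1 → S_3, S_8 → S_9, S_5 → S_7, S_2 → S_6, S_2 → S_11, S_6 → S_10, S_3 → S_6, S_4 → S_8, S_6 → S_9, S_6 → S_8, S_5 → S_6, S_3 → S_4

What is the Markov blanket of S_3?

S_3's children: S_4, S_6, S_8.
Parents of S_3: S_1, S_2.
Co-parents of S_3 (other parents of its children):
  S_4: —
  S_6: S_2, S_5
  S_8: S_4, S_6
MB(S_3) = {S_1, S_2, S_4, S_5, S_6, S_8}.

{S_1, S_2, S_4, S_5, S_6, S_8}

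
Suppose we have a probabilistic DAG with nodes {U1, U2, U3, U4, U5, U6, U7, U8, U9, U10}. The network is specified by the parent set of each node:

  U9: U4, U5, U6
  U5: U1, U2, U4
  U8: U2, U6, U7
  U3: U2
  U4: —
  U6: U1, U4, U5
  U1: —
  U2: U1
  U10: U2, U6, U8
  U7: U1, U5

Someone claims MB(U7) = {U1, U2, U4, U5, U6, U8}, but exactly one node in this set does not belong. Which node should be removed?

The Markov blanket of a node is its parents, its children, and the other parents of its children.
Parents of U7: U1, U5.
U7's children: U8.
For each child, the remaining parents (spouses of U7):
  parents(U8) \ {U7} = {U2, U6}.
MB(U7) = {U1, U2, U5, U6, U8}.
U4 is neither a parent, child, nor co-parent of U7, so it does not belong.

U4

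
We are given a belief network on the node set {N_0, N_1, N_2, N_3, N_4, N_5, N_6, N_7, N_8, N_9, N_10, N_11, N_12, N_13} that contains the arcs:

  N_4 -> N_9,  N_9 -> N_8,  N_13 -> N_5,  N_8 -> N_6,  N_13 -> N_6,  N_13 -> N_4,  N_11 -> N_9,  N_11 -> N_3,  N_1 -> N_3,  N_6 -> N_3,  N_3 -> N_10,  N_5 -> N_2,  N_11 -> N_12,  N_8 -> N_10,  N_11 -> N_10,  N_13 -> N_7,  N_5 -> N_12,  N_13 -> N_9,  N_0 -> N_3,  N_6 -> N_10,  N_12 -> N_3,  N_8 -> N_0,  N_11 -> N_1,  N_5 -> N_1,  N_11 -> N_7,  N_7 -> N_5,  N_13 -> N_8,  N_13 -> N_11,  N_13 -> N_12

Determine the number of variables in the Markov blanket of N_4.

3

The Markov blanket of a node is its parents, its children, and the other parents of its children.
Pa(N_4) = {N_13}.
N_4's children: N_9.
For each child, the remaining parents (spouses of N_4):
  N_9's other parents are N_11, N_13.
MB(N_4) = {N_9, N_11, N_13}, which has 3 nodes.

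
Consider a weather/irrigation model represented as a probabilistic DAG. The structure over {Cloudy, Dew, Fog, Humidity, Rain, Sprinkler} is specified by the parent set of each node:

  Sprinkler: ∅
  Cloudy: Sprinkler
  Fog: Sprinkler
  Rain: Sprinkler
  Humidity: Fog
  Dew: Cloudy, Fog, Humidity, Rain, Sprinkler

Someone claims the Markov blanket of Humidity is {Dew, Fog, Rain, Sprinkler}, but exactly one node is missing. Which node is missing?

Humidity has parent Fog.
Humidity has child Dew.
Other parents of Humidity's children:
  Dew's other parents are Cloudy, Fog, Rain, Sprinkler.
MB(Humidity) = {Cloudy, Dew, Fog, Rain, Sprinkler}.
Comparing with the claimed set, Cloudy is missing.

Cloudy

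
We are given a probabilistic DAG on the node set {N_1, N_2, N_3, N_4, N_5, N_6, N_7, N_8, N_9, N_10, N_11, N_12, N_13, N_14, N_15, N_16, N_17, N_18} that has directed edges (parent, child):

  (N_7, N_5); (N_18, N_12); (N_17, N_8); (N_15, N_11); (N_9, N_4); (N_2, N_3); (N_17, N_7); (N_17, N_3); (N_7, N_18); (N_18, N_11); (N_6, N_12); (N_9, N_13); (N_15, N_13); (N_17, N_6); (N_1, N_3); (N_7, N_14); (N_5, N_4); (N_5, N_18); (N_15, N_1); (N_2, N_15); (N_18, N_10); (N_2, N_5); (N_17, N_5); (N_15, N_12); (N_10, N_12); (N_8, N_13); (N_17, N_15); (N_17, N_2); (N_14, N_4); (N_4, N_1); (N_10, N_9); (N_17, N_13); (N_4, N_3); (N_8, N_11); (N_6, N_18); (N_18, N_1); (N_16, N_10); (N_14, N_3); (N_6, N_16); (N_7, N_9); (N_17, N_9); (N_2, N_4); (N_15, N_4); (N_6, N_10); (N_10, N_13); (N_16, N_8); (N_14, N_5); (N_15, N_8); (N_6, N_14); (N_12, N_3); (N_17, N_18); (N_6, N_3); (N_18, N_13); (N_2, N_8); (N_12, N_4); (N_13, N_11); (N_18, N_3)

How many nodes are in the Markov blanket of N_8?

A node's Markov blanket = Pa ∪ Ch ∪ (parents of Ch other than the node itself).
Children of N_8: N_11, N_13.
Pa(N_8) = {N_2, N_15, N_16, N_17}.
For each child, the remaining parents (spouses of N_8):
  N_13's other parents are N_9, N_10, N_15, N_17, N_18.
  N_11 also has parents N_13, N_15, N_18.
MB(N_8) = {N_2, N_9, N_10, N_11, N_13, N_15, N_16, N_17, N_18}, which has 9 nodes.

9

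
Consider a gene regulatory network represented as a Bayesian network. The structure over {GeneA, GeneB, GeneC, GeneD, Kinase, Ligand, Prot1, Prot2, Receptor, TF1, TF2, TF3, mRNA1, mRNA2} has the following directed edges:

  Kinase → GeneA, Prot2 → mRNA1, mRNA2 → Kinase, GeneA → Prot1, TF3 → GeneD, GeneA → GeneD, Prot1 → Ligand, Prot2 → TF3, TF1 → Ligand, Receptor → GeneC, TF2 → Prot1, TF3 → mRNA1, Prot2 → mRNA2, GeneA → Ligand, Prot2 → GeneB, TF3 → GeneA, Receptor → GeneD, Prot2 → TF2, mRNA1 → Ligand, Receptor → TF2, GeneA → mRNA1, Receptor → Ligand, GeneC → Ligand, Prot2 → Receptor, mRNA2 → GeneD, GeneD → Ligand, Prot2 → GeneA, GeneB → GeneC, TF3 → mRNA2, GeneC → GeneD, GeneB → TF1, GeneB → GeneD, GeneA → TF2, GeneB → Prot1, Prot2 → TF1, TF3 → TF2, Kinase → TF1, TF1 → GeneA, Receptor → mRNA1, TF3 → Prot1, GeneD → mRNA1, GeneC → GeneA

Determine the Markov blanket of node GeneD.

{GeneA, GeneB, GeneC, Ligand, Prot1, Prot2, Receptor, TF1, TF3, mRNA1, mRNA2}

Recall MB(v) = parents ∪ children ∪ spouses, where spouses are the other parents of v's children.
GeneD has parents GeneA, GeneB, GeneC, Receptor, TF3, mRNA2.
GeneD has children Ligand, mRNA1.
For each child, the remaining parents (spouses of GeneD):
  mRNA1's other parents are GeneA, Prot2, Receptor, TF3.
  Ligand's other parents are GeneA, GeneC, Prot1, Receptor, TF1, mRNA1.
So the Markov blanket of GeneD is {GeneA, GeneB, GeneC, Ligand, Prot1, Prot2, Receptor, TF1, TF3, mRNA1, mRNA2}.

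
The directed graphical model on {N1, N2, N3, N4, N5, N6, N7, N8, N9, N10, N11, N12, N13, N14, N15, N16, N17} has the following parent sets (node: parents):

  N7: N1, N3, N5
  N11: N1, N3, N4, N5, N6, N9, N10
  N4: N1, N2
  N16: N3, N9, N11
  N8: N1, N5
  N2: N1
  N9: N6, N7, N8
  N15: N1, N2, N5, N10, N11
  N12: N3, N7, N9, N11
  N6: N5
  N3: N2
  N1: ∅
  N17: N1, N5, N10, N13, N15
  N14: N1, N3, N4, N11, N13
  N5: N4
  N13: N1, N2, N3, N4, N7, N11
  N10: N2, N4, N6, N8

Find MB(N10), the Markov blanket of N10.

{N1, N2, N3, N4, N5, N6, N8, N9, N11, N13, N15, N17}

The Markov blanket of a node is its parents, its children, and the other parents of its children.
Parents of N10: N2, N4, N6, N8.
Children of N10: N11, N15, N17.
Co-parents of N10 (other parents of its children):
  parents(N11) \ {N10} = {N1, N3, N4, N5, N6, N9}.
  N15 also has parents N1, N2, N5, N11.
  N17 also has parents N1, N5, N13, N15.
So the Markov blanket of N10 is {N1, N2, N3, N4, N5, N6, N8, N9, N11, N13, N15, N17}.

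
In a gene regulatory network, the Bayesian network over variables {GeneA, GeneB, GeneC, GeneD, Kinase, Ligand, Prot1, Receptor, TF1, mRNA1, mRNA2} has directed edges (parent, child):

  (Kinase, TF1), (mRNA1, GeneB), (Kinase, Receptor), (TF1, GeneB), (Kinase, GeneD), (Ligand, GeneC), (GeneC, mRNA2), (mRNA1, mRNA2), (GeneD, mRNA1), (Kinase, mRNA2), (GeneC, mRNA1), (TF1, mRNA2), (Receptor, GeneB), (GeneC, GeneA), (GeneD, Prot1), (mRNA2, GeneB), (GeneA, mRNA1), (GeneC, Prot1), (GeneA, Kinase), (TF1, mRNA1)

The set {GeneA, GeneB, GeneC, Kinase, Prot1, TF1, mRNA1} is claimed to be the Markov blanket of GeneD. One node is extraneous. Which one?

GeneB

Ch(GeneD) = {Prot1, mRNA1}.
Pa(GeneD) = {Kinase}.
Other parents of GeneD's children:
  mRNA1 also has parents GeneA, GeneC, TF1.
  Prot1's other parent is GeneC.
MB(GeneD) = {GeneA, GeneC, Kinase, Prot1, TF1, mRNA1}.
GeneB is neither a parent, child, nor co-parent of GeneD, so it does not belong.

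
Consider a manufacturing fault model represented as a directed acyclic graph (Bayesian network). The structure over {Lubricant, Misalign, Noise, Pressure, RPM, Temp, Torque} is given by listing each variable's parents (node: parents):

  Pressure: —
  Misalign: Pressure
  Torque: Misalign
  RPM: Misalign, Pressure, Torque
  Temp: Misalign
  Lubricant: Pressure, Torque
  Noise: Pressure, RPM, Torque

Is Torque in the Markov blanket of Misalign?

Yes

Torque is a child of Misalign.
So Torque ∈ MB(Misalign).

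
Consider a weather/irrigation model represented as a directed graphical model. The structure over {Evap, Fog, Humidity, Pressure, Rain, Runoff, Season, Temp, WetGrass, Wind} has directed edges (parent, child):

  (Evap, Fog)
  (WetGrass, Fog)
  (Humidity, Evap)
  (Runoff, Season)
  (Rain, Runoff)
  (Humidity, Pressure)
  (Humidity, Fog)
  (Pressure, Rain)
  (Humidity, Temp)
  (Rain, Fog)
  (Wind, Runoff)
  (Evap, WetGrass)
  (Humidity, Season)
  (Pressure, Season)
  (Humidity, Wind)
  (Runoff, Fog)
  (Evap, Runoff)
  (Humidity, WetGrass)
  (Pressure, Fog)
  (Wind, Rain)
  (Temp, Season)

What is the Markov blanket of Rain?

{Evap, Fog, Humidity, Pressure, Runoff, WetGrass, Wind}

By definition, MB(Rain) is built from Rain's parents, Rain's children, and the co-parents of Rain.
Rain's children: Fog, Runoff.
Pa(Rain) = {Pressure, Wind}.
For each child, the remaining parents (spouses of Rain):
  parents(Runoff) \ {Rain} = {Evap, Wind}.
  Fog also has parents Evap, Humidity, Pressure, Runoff, WetGrass.
Union: {Pressure, Wind} ∪ {Fog, Runoff} ∪ {Evap, Humidity, Pressure, Runoff, WetGrass, Wind} = {Evap, Fog, Humidity, Pressure, Runoff, WetGrass, Wind}.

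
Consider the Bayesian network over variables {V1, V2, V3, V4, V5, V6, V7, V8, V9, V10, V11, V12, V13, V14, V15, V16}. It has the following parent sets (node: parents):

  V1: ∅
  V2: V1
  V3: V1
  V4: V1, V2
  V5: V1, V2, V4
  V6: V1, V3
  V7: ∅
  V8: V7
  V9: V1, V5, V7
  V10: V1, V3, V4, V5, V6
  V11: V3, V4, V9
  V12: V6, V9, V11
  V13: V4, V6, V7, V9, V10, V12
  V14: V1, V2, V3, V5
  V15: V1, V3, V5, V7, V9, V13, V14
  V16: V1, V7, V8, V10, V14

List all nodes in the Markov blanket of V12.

Recall MB(v) = parents ∪ children ∪ spouses, where spouses are the other parents of v's children.
V12 has parents V6, V9, V11.
V12's children: V13.
Parents of each child, excluding V12:
  V13 also has parents V4, V6, V7, V9, V10.
Union: {V6, V9, V11} ∪ {V13} ∪ {V4, V6, V7, V9, V10} = {V4, V6, V7, V9, V10, V11, V13}.

{V4, V6, V7, V9, V10, V11, V13}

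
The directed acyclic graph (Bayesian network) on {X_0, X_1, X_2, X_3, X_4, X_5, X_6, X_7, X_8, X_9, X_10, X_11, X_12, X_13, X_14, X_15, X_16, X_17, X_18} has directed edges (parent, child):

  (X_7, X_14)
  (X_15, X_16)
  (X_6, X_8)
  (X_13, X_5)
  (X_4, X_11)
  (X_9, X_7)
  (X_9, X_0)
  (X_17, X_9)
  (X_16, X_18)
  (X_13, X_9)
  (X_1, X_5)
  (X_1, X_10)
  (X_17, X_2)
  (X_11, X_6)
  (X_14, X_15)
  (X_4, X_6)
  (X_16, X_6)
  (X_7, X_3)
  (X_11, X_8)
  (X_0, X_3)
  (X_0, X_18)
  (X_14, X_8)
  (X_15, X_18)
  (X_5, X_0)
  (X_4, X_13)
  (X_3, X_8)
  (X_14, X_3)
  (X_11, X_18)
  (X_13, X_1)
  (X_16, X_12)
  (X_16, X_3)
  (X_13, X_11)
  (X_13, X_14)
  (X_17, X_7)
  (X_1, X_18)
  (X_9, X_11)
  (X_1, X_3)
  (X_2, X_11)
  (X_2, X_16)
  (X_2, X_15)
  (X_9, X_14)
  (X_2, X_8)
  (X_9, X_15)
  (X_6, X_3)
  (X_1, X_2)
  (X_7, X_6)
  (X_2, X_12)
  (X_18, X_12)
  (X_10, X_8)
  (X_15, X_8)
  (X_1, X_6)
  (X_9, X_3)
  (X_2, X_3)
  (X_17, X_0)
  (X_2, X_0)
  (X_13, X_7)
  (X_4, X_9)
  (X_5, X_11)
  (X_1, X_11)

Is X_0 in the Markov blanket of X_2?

X_0 is a child of X_2.
So X_0 ∈ MB(X_2).

Yes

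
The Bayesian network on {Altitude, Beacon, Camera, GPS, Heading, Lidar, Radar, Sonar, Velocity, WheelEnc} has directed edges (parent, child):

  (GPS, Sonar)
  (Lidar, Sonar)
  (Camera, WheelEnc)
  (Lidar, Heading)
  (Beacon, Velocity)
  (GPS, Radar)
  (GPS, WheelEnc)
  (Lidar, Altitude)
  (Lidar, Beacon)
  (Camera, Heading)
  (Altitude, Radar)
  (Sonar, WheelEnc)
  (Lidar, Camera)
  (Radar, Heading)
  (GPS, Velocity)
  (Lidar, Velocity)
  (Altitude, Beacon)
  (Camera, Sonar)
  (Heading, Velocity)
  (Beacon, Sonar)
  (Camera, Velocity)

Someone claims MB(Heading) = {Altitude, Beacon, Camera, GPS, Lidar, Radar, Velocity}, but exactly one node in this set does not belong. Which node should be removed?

Altitude

The Markov blanket of a node is its parents, its children, and the other parents of its children.
Heading's children: Velocity.
Heading has parents Camera, Lidar, Radar.
Parents of each child, excluding Heading:
  Velocity also has parents Beacon, Camera, GPS, Lidar.
MB(Heading) = {Beacon, Camera, GPS, Lidar, Radar, Velocity}.
Altitude is neither a parent, child, nor co-parent of Heading, so it does not belong.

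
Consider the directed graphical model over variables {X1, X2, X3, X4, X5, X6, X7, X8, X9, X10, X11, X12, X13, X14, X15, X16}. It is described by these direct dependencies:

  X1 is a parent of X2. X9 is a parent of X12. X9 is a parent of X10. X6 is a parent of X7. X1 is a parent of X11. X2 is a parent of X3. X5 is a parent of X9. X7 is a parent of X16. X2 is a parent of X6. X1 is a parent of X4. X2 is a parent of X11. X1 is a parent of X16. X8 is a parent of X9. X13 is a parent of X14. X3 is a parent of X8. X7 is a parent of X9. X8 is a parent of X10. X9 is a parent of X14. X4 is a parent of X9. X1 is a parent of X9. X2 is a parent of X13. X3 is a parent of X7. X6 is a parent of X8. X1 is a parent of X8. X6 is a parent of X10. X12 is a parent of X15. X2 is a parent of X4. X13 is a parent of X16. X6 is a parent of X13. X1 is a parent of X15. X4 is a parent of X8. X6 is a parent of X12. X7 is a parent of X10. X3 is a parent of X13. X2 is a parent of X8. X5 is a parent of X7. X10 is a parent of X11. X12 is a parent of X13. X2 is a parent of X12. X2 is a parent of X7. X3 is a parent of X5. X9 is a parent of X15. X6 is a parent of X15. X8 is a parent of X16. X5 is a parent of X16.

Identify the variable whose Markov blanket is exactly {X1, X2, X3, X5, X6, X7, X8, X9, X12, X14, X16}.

X13

The target node must have every member of {X1, X2, X3, X5, X6, X7, X8, X9, X12, X14, X16} as a parent, child, or co-parent, and no others.
Parents of X13: X2, X3, X6, X12; children: X14, X16; co-parents: X1, X5, X7, X8, X9.
These exactly cover the given set, so the node is X13.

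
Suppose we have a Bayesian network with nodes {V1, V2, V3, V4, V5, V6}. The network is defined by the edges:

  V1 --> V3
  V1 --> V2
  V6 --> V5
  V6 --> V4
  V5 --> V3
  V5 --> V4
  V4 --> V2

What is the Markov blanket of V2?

{V1, V4}

Children of V2: none.
Parents of V2: V1, V4.
V2 has no children, so there are no co-parents.
So the Markov blanket of V2 is {V1, V4}.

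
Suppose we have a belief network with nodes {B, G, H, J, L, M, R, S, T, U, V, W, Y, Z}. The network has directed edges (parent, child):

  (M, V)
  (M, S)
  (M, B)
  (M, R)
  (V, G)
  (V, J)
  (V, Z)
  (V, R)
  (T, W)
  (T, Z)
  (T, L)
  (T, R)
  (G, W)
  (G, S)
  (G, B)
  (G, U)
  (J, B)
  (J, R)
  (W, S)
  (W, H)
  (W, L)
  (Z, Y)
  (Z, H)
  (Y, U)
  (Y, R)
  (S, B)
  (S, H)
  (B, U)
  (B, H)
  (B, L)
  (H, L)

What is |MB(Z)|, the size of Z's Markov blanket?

Parents of Z: T, V.
Ch(Z) = {H, Y}.
Parents of each child, excluding Z:
  Y: no additional parents.
  H also has parents B, S, W.
MB(Z) = {B, H, S, T, V, W, Y}, which has 7 nodes.

7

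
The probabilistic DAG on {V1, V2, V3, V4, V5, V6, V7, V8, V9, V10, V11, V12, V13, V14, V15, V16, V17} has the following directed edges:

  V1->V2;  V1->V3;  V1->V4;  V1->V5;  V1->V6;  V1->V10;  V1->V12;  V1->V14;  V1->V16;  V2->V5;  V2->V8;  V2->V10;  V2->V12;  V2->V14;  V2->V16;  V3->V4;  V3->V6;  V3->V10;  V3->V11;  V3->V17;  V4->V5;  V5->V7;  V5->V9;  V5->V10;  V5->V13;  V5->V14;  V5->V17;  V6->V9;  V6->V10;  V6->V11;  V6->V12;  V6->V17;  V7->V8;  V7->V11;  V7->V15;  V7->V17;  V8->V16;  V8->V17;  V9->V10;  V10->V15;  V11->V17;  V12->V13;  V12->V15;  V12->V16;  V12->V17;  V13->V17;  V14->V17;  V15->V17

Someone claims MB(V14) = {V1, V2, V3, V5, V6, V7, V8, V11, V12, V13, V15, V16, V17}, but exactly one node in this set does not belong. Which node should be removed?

Pa(V14) = {V1, V2, V5}.
Ch(V14) = {V17}.
Parents of each child, excluding V14:
  V17: V3, V5, V6, V7, V8, V11, V12, V13, V15
MB(V14) = {V1, V2, V3, V5, V6, V7, V8, V11, V12, V13, V15, V17}.
V16 is neither a parent, child, nor co-parent of V14, so it does not belong.

V16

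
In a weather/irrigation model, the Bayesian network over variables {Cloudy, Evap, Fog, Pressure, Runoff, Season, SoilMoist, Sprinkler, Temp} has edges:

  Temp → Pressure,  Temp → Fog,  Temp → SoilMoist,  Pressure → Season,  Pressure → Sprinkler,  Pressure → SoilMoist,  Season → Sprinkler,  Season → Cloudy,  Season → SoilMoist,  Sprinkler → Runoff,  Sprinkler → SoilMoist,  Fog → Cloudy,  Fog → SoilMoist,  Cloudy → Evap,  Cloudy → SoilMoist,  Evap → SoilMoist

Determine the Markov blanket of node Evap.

A node's Markov blanket = Pa ∪ Ch ∪ (parents of Ch other than the node itself).
Children of Evap: SoilMoist.
Evap has parent Cloudy.
Co-parents of Evap (other parents of its children):
  SoilMoist: Cloudy, Fog, Pressure, Season, Sprinkler, Temp
Taking the union gives {Cloudy, Fog, Pressure, Season, SoilMoist, Sprinkler, Temp}.

{Cloudy, Fog, Pressure, Season, SoilMoist, Sprinkler, Temp}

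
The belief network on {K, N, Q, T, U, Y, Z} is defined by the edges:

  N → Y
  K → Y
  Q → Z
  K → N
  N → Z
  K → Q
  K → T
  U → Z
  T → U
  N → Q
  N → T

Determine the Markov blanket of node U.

Ch(U) = {Z}.
U has parent T.
Other parents of U's children:
  Z also has parents N, Q.
So the Markov blanket of U is {N, Q, T, Z}.

{N, Q, T, Z}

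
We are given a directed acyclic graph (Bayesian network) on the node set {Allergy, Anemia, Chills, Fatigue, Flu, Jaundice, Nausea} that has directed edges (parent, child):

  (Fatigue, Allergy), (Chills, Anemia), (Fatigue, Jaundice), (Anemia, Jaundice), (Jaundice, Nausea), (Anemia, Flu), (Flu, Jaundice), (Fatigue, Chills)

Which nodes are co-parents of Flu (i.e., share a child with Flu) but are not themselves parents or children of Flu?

{Fatigue}

Children of Flu: Jaundice.
  Jaundice's other parents are Anemia, Fatigue.
Excluding nodes already adjacent to Flu (Anemia, Jaundice), the co-parent-only contribution is {Fatigue}.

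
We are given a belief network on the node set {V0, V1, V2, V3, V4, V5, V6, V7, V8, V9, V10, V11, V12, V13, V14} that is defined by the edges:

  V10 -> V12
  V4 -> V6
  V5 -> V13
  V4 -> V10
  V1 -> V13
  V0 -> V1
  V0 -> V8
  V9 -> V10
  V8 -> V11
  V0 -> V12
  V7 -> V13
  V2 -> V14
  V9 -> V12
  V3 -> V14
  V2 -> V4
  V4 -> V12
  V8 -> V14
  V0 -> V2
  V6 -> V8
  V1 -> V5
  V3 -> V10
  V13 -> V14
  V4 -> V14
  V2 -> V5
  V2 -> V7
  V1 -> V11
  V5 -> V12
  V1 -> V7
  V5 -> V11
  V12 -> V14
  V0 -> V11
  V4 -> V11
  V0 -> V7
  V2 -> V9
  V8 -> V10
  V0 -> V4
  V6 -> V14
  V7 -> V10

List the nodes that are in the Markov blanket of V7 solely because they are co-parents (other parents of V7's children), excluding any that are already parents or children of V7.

Children of V7: V10, V13.
  V10: V3, V4, V8, V9
  V13: V1, V5
Excluding nodes already adjacent to V7 (V0, V1, V2, V10, V13), the co-parent-only contribution is {V3, V4, V5, V8, V9}.

{V3, V4, V5, V8, V9}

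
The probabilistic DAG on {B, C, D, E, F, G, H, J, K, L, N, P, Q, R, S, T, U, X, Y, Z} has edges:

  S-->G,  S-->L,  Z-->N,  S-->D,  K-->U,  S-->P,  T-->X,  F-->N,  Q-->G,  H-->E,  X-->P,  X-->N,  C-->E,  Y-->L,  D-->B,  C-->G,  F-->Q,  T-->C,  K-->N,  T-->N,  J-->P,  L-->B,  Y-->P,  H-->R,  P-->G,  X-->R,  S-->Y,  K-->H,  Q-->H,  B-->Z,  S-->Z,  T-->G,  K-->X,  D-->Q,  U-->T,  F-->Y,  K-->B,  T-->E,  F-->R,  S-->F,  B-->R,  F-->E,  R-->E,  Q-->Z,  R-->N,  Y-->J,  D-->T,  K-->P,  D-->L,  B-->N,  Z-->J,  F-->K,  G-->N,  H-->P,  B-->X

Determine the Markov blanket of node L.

The Markov blanket of a node is its parents, its children, and the other parents of its children.
Ch(L) = {B}.
L has parents D, S, Y.
Parents of each child, excluding L:
  B: D, K
Union: {D, S, Y} ∪ {B} ∪ {D, K} = {B, D, K, S, Y}.

{B, D, K, S, Y}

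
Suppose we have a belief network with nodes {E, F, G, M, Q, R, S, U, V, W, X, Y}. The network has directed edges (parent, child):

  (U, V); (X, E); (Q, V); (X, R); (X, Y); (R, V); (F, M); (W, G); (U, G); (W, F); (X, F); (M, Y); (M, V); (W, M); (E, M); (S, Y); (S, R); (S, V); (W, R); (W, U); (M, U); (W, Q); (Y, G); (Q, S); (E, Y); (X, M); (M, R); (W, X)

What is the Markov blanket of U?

{G, M, Q, R, S, V, W, Y}

Ch(U) = {G, V}.
Parents of U: M, W.
For each child, the remaining parents (spouses of U):
  G: W, Y
  V: M, Q, R, S
So the Markov blanket of U is {G, M, Q, R, S, V, W, Y}.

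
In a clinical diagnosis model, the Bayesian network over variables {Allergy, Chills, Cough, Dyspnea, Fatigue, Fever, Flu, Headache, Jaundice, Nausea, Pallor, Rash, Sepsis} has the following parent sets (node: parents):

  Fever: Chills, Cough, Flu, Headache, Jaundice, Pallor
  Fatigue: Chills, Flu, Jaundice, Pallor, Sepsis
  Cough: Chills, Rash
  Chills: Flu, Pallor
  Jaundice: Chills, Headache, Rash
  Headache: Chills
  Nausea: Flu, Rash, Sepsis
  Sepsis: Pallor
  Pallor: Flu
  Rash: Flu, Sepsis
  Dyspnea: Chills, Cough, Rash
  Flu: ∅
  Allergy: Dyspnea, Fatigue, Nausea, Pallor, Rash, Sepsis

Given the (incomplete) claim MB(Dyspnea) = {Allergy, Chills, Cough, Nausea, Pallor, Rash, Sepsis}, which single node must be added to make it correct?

Pa(Dyspnea) = {Chills, Cough, Rash}.
Ch(Dyspnea) = {Allergy}.
Parents of each child, excluding Dyspnea:
  Allergy's other parents are Fatigue, Nausea, Pallor, Rash, Sepsis.
MB(Dyspnea) = {Allergy, Chills, Cough, Fatigue, Nausea, Pallor, Rash, Sepsis}.
Comparing with the claimed set, Fatigue is missing.

Fatigue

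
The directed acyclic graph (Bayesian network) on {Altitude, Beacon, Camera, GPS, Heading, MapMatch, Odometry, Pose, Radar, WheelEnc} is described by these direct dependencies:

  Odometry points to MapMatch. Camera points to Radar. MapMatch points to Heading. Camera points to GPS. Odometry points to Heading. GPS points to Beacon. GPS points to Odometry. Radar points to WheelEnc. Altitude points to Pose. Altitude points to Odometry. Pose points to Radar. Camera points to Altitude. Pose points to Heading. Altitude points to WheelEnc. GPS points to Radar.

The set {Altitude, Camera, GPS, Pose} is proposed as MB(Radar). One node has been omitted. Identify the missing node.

WheelEnc

Ch(Radar) = {WheelEnc}.
Radar has parents Camera, GPS, Pose.
Other parents of Radar's children:
  WheelEnc also has parent Altitude.
MB(Radar) = {Altitude, Camera, GPS, Pose, WheelEnc}.
Comparing with the claimed set, WheelEnc is missing.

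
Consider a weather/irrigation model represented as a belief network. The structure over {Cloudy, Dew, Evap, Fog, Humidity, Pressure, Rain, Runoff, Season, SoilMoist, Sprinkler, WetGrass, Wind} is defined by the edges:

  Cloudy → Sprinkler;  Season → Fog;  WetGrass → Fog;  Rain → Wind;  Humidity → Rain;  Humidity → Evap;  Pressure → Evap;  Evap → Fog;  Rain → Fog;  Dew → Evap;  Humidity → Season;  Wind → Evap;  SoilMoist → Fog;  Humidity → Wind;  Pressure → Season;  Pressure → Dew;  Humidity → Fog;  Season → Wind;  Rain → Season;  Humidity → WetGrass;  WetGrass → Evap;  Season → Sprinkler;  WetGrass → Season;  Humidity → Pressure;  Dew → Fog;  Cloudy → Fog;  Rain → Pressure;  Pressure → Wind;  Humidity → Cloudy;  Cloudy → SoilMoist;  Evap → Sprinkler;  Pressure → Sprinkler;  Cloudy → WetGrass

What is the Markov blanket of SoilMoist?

A node's Markov blanket = Pa ∪ Ch ∪ (parents of Ch other than the node itself).
Children of SoilMoist: Fog.
Parents of SoilMoist: Cloudy.
For each child, the remaining parents (spouses of SoilMoist):
  Fog also has parents Cloudy, Dew, Evap, Humidity, Rain, Season, WetGrass.
MB(SoilMoist) = {Cloudy, Dew, Evap, Fog, Humidity, Rain, Season, WetGrass}.

{Cloudy, Dew, Evap, Fog, Humidity, Rain, Season, WetGrass}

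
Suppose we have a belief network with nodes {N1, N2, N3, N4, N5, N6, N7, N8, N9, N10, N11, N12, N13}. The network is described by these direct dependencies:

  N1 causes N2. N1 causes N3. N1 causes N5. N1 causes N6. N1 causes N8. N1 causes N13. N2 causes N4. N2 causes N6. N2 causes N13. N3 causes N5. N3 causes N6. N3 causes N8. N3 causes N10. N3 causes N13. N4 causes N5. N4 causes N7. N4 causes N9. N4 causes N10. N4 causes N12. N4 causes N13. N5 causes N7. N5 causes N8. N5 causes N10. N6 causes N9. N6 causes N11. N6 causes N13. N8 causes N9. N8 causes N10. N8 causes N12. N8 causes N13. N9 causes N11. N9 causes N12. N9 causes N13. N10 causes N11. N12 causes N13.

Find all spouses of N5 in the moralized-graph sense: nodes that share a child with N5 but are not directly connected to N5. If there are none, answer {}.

{}

Children of N5: N7, N8, N10.
  N7: N4
  N8: N1, N3
  N10: N3, N4, N8
Excluding nodes already adjacent to N5 (N1, N3, N4, N7, N8, N10), the co-parent-only contribution is {}.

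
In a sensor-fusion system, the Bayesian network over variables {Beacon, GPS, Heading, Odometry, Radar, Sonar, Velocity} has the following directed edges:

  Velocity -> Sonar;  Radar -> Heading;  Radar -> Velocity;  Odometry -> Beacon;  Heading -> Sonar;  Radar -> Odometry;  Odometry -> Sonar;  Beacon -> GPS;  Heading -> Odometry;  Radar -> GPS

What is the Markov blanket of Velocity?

The Markov blanket of a node is its parents, its children, and the other parents of its children.
Velocity has parent Radar.
Velocity has child Sonar.
Parents of each child, excluding Velocity:
  Sonar's other parents are Heading, Odometry.
MB(Velocity) = {Heading, Odometry, Radar, Sonar}.

{Heading, Odometry, Radar, Sonar}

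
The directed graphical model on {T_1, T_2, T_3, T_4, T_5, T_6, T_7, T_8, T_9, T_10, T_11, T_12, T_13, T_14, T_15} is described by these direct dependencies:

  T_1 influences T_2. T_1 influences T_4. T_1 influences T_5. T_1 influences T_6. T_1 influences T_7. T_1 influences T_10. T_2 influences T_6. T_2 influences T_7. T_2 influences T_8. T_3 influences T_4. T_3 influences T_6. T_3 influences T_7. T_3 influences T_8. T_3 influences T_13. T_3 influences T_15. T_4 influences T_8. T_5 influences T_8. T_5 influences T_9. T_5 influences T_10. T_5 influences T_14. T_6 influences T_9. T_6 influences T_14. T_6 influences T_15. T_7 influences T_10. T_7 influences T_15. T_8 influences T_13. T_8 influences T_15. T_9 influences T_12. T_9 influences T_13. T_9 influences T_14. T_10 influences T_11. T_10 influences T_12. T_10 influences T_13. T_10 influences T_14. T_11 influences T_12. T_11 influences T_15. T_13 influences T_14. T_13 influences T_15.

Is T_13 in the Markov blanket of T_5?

Yes

T_13 is a co-parent of T_5: both are parents of T_14.
So T_13 ∈ MB(T_5).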